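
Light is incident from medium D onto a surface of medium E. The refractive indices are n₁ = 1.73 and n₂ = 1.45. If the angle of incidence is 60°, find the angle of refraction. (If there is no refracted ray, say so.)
sin θ₂ = (n₁/n₂)·sin θ₁ = 1.033 > 1, so there is no refracted ray — the light undergoes total internal reflection.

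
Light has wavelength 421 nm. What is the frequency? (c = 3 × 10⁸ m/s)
f = c/λ = 7.126 × 10¹⁴ Hz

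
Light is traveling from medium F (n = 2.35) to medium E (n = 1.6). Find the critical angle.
θc = arcsin(n₂/n₁) = 42.91°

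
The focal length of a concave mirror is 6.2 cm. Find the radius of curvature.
R = 2|f| = 12.4 cm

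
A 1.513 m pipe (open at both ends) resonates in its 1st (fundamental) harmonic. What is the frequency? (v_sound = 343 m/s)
fₙ = nv/(2L) = 113.4 Hz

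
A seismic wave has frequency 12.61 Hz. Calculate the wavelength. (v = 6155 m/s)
λ = v/f = 488.1 m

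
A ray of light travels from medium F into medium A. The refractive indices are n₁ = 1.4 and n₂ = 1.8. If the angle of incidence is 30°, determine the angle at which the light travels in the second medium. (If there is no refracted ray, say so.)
sin θ₂ = (n₁/n₂)·sin θ₁ = 0.3889 → θ₂ = 22.89°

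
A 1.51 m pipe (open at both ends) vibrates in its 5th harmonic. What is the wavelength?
λₙ = 2L/n = 0.604 m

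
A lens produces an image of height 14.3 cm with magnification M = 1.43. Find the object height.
ho = |hi|/|M| = 10 cm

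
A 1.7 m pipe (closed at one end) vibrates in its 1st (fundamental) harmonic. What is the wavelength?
λₙ = 4L/n = 6.8 m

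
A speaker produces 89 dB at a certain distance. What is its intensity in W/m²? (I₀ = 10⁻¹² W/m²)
I = I₀·10^(β/10) = 7.94 × 10⁻⁴ W/m²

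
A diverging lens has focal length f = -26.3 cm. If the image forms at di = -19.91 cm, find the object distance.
1/do = 1/f − 1/di → do = 81.95 cm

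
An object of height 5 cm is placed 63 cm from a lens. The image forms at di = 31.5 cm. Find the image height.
hi = (-di/do) × ho = -2.5 cm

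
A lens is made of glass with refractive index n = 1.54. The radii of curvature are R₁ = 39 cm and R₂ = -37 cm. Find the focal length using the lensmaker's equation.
1/f = (n − 1)(1/R₁ − 1/R₂) → f = 35.16 cm (converging lens)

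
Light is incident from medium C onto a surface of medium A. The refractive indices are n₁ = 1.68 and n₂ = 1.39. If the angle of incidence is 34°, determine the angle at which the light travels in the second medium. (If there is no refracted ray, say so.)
sin θ₂ = (n₁/n₂)·sin θ₁ = 0.6759 → θ₂ = 42.52°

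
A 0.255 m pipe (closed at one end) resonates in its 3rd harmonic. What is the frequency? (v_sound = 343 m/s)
fₙ = nv/(4L) = 1009 Hz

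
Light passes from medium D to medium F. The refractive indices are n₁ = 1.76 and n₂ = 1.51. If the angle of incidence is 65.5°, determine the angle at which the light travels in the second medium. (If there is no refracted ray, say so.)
sin θ₂ = (n₁/n₂)·sin θ₁ = 1.061 > 1, so there is no refracted ray — the light undergoes total internal reflection.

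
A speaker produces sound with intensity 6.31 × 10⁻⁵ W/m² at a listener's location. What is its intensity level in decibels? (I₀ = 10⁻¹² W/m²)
β = 10·log₁₀(I/I₀) = 78 dB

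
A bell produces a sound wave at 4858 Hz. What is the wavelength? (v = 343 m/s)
λ = v/f = 0.07061 m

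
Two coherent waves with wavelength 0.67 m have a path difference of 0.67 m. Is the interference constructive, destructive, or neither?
constructive — path difference = 1λ, a whole number of wavelengths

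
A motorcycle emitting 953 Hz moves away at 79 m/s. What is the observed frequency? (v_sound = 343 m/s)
f_obs = f·v/(v + v_s) = 774.6 Hz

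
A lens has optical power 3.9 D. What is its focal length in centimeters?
f = 1/P = 25.64 cm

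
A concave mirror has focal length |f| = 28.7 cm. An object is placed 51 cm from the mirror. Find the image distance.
f = +28.7 cm (concave); 1/di = 1/f − 1/do → di = 65.64 cm (real image, in front of mirror)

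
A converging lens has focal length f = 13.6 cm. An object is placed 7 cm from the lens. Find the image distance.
1/di = 1/f − 1/do → di = -14.42 cm (virtual image)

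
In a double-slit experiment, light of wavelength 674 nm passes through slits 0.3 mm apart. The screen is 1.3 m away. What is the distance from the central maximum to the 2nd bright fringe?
y = mλL/d = 5.841 mm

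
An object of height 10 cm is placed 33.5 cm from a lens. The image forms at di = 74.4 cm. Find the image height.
hi = (-di/do) × ho = -22.21 cm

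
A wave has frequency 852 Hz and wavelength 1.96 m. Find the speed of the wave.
v = fλ = 1670 m/s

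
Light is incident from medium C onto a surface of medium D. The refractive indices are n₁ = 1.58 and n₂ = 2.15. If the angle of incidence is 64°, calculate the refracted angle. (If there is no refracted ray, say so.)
sin θ₂ = (n₁/n₂)·sin θ₁ = 0.6605 → θ₂ = 41.34°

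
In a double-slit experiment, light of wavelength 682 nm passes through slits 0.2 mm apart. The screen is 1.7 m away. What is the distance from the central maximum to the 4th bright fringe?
y = mλL/d = 23.19 mm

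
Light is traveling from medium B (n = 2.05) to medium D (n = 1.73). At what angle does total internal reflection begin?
θc = arcsin(n₂/n₁) = 57.55°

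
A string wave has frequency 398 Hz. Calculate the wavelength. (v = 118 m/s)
λ = v/f = 0.2965 m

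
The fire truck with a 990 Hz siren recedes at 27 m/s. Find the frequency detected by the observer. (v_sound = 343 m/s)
f_obs = f·v/(v + v_s) = 917.8 Hz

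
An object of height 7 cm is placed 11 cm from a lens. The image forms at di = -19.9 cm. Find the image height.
hi = (-di/do) × ho = 12.66 cm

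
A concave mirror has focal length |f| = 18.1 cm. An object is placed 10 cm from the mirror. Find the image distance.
f = +18.1 cm (concave); 1/di = 1/f − 1/do → di = -22.35 cm (virtual image, behind mirror)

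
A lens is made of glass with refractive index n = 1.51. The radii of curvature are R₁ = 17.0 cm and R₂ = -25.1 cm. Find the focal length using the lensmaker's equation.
1/f = (n − 1)(1/R₁ − 1/R₂) → f = 19.87 cm (converging lens)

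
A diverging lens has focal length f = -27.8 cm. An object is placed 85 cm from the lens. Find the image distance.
1/di = 1/f − 1/do → di = -20.95 cm (virtual image)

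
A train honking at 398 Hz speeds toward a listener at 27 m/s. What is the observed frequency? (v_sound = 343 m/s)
f_obs = f·v/(v − v_s) = 432 Hz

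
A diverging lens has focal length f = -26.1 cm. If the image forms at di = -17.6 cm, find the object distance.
1/do = 1/f − 1/di → do = 54.04 cm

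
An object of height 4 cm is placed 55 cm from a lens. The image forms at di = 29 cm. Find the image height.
hi = (-di/do) × ho = -2.109 cm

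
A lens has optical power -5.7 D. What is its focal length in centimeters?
f = 1/P = -17.54 cm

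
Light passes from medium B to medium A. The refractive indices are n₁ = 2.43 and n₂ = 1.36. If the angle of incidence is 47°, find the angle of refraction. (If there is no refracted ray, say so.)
sin θ₂ = (n₁/n₂)·sin θ₁ = 1.307 > 1, so there is no refracted ray — the light undergoes total internal reflection.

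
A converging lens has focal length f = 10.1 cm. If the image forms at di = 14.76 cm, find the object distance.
1/do = 1/f − 1/di → do = 31.99 cm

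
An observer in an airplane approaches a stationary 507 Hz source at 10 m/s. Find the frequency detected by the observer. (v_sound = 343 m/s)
f_obs = f·(v + v_o)/v = 521.8 Hz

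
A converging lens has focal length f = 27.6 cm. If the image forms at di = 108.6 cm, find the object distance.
1/do = 1/f − 1/di → do = 37 cm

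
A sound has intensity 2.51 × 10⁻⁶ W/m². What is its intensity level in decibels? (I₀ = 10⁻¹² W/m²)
β = 10·log₁₀(I/I₀) = 64 dB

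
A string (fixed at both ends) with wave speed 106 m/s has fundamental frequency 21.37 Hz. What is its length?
L = v/(2f₁) = 2.48 m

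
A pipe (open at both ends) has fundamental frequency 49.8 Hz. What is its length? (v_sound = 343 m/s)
L = v/(2f₁) = 3.444 m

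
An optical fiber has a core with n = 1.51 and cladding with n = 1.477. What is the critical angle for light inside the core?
θc = arcsin(n_cladding/n_core) = 78°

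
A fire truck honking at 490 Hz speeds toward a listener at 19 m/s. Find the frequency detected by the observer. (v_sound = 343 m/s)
f_obs = f·v/(v − v_s) = 518.7 Hz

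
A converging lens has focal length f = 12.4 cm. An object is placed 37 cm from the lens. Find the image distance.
1/di = 1/f − 1/do → di = 18.65 cm (real image)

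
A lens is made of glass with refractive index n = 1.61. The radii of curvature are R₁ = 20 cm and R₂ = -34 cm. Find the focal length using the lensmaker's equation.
1/f = (n − 1)(1/R₁ − 1/R₂) → f = 20.64 cm (converging lens)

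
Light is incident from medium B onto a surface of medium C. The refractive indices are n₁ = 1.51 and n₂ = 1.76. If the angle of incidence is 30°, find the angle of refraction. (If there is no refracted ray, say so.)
sin θ₂ = (n₁/n₂)·sin θ₁ = 0.429 → θ₂ = 25.4°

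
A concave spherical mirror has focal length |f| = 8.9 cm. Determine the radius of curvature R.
R = 2|f| = 17.8 cm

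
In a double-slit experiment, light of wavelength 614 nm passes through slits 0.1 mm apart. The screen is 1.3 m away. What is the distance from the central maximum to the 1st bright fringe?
y = mλL/d = 7.982 mm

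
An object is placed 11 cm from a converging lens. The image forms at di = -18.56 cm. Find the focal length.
1/f = 1/do + 1/di → f = 27.01 cm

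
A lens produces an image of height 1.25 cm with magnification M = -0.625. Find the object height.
ho = |hi|/|M| = 2 cm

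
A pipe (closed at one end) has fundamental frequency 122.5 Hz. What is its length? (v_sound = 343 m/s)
L = v/(4f₁) = 0.7 m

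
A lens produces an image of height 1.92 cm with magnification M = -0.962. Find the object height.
ho = |hi|/|M| = 1.996 cm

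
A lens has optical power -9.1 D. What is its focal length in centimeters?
f = 1/P = -10.99 cm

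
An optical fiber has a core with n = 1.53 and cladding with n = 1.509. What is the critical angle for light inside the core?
θc = arcsin(n_cladding/n_core) = 80.5°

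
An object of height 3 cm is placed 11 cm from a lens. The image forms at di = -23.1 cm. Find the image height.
hi = (-di/do) × ho = 6.3 cm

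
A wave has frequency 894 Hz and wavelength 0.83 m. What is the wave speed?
v = fλ = 742 m/s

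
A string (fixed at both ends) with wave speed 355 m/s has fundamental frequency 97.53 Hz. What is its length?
L = v/(2f₁) = 1.82 m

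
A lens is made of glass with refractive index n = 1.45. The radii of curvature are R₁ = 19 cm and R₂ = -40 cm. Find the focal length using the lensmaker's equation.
1/f = (n − 1)(1/R₁ − 1/R₂) → f = 28.63 cm (converging lens)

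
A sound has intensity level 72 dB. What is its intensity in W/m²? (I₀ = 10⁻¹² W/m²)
I = I₀·10^(β/10) = 1.58 × 10⁻⁵ W/m²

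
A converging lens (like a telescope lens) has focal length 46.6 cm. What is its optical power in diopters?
P = 1/f = 2.146 D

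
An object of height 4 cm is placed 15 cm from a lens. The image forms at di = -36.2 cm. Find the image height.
hi = (-di/do) × ho = 9.653 cm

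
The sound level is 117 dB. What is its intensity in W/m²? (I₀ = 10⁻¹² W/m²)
I = I₀·10^(β/10) = 5.01 × 10⁻¹ W/m²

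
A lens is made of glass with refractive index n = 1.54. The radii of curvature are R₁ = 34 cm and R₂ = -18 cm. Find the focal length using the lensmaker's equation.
1/f = (n − 1)(1/R₁ − 1/R₂) → f = 21.79 cm (converging lens)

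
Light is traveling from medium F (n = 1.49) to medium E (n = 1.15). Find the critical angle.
θc = arcsin(n₂/n₁) = 50.52°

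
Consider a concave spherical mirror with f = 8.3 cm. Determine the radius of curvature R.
R = 2|f| = 16.6 cm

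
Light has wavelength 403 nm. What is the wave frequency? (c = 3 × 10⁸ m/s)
f = c/λ = 7.444 × 10¹⁴ Hz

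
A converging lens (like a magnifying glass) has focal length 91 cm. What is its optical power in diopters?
P = 1/f = 1.099 D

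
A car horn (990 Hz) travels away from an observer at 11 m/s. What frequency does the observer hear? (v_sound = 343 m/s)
f_obs = f·v/(v + v_s) = 959.2 Hz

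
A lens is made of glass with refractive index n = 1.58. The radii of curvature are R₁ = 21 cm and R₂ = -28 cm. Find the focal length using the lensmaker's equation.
1/f = (n − 1)(1/R₁ − 1/R₂) → f = 20.69 cm (converging lens)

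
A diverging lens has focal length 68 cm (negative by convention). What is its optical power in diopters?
P = 1/f = -1.471 D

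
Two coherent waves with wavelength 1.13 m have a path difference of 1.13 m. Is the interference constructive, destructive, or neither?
constructive — path difference = 1λ, a whole number of wavelengths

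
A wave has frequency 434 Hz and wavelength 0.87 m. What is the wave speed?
v = fλ = 377.6 m/s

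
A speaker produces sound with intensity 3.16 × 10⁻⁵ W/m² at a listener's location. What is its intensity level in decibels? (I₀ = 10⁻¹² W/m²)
β = 10·log₁₀(I/I₀) = 75 dB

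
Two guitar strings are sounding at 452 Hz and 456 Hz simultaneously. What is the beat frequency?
4 Hz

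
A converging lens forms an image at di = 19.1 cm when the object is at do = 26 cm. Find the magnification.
M = −di/do = -0.7346 (inverted image)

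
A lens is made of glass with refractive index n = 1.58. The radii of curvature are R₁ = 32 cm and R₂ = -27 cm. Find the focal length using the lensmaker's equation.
1/f = (n − 1)(1/R₁ − 1/R₂) → f = 25.25 cm (converging lens)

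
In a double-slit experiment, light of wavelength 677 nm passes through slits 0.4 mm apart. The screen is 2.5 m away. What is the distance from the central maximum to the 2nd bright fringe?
y = mλL/d = 8.463 mm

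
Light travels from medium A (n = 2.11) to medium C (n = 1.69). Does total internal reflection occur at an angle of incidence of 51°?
θc = arcsin(n₂/n₁) = 53.22°; 51° < θc, so no — the ray refracts.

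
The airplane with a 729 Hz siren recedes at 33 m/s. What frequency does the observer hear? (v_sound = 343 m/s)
f_obs = f·v/(v + v_s) = 665 Hz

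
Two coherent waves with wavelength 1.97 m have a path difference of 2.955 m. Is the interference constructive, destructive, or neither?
destructive — path difference = 1.5λ, an odd multiple of λ/2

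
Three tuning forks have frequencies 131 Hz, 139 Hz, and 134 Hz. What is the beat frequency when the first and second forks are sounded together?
8 Hz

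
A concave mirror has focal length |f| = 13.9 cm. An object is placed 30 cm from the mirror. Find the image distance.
f = +13.9 cm (concave); 1/di = 1/f − 1/do → di = 25.9 cm (real image, in front of mirror)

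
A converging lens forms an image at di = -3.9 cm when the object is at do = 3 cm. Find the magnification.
M = −di/do = 1.3 (upright image)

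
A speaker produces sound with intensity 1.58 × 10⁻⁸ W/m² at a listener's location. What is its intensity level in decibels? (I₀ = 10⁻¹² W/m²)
β = 10·log₁₀(I/I₀) = 41.99 dB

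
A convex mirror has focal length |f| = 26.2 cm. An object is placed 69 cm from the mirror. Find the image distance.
f = −26.2 cm (convex); 1/di = 1/f − 1/do → di = -18.99 cm (virtual image, behind mirror)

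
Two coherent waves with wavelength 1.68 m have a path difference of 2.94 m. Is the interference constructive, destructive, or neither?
neither (partial) — path difference = 1.75λ, neither a whole number of wavelengths nor an odd multiple of λ/2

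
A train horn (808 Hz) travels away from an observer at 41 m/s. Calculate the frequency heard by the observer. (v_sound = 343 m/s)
f_obs = f·v/(v + v_s) = 721.7 Hz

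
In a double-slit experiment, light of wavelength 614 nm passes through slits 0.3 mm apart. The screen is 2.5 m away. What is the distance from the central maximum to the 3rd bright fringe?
y = mλL/d = 15.35 mm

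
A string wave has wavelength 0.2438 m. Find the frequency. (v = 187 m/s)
f = v/λ = 767 Hz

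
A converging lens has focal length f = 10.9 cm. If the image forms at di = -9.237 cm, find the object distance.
1/do = 1/f − 1/di → do = 5 cm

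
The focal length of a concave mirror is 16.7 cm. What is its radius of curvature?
R = 2|f| = 33.4 cm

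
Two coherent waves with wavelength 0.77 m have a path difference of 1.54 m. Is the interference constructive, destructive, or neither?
constructive — path difference = 2λ, a whole number of wavelengths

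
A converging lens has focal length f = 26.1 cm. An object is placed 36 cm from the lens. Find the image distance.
1/di = 1/f − 1/do → di = 94.91 cm (real image)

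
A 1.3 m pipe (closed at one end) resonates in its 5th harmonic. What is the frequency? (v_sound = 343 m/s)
fₙ = nv/(4L) = 329.8 Hz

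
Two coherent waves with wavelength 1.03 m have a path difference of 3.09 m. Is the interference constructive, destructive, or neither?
constructive — path difference = 3λ, a whole number of wavelengths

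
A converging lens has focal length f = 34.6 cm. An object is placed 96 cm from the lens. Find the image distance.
1/di = 1/f − 1/do → di = 54.1 cm (real image)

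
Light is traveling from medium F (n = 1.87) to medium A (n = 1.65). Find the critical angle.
θc = arcsin(n₂/n₁) = 61.93°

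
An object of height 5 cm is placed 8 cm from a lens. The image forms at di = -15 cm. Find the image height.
hi = (-di/do) × ho = 9.375 cm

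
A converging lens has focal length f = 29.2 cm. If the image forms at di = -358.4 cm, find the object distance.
1/do = 1/f − 1/di → do = 27 cm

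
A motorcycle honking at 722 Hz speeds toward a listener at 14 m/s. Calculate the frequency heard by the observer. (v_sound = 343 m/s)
f_obs = f·v/(v − v_s) = 752.7 Hz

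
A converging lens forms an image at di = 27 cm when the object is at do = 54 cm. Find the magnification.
M = −di/do = -0.5 (inverted image)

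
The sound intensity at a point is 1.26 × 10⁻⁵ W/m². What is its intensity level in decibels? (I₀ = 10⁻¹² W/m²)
β = 10·log₁₀(I/I₀) = 71 dB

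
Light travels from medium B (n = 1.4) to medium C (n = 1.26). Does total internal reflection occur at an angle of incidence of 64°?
θc = arcsin(n₂/n₁) = 64.16°; 64° < θc, so no — the ray refracts.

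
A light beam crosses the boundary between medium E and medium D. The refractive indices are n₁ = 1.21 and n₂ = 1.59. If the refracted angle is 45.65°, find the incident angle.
sin θ₁ = (n₂/n₁)·sin θ₂ → θ₁ = 69.99°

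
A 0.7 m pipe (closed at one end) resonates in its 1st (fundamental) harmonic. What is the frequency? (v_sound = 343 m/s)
fₙ = nv/(4L) = 122.5 Hz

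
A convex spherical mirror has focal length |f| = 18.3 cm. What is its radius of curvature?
R = 2|f| = 36.6 cm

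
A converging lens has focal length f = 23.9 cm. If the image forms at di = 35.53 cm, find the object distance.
1/do = 1/f − 1/di → do = 73.02 cm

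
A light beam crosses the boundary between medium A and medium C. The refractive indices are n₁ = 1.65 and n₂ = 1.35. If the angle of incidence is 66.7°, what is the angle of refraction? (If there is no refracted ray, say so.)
sin θ₂ = (n₁/n₂)·sin θ₁ = 1.123 > 1, so there is no refracted ray — the light undergoes total internal reflection.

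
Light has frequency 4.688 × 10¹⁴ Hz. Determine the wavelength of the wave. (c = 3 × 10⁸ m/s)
λ = c/f = 639.9 nm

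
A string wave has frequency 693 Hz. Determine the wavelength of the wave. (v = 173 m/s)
λ = v/f = 0.2496 m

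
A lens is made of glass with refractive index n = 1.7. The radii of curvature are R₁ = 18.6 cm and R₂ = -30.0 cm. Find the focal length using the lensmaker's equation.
1/f = (n − 1)(1/R₁ − 1/R₂) → f = 16.4 cm (converging lens)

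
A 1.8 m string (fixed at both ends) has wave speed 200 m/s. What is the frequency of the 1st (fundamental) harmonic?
fₙ = nv/(2L) = 55.56 Hz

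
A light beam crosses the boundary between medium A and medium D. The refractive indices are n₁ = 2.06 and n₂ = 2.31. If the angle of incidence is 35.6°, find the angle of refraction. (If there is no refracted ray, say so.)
sin θ₂ = (n₁/n₂)·sin θ₁ = 0.5191 → θ₂ = 31.27°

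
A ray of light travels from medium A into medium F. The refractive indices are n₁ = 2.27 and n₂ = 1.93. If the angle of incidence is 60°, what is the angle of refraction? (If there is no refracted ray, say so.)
sin θ₂ = (n₁/n₂)·sin θ₁ = 1.019 > 1, so there is no refracted ray — the light undergoes total internal reflection.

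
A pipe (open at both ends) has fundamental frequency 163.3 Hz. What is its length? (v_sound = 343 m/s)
L = v/(2f₁) = 1.05 m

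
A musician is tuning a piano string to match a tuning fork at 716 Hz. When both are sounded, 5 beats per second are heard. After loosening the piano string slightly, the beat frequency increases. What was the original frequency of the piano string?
711 Hz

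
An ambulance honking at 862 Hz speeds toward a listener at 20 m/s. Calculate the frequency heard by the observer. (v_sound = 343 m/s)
f_obs = f·v/(v − v_s) = 915.4 Hz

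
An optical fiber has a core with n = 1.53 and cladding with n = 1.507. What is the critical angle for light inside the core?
θc = arcsin(n_cladding/n_core) = 80.05°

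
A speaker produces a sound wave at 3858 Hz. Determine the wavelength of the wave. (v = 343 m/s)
λ = v/f = 0.08891 m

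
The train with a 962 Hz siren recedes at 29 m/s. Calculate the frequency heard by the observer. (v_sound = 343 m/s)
f_obs = f·v/(v + v_s) = 887 Hz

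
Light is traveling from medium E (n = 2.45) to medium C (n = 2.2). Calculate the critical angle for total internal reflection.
θc = arcsin(n₂/n₁) = 63.89°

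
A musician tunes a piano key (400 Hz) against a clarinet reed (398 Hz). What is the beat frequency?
2 Hz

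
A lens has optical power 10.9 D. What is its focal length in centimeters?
f = 1/P = 9.174 cm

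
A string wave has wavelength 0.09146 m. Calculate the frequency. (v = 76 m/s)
f = v/λ = 831 Hz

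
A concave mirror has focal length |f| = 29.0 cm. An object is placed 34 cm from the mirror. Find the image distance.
f = +29.0 cm (concave); 1/di = 1/f − 1/do → di = 197.2 cm (real image, in front of mirror)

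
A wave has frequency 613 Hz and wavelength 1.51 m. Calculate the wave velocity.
v = fλ = 925.6 m/s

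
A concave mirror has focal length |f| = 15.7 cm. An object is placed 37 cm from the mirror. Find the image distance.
f = +15.7 cm (concave); 1/di = 1/f − 1/do → di = 27.27 cm (real image, in front of mirror)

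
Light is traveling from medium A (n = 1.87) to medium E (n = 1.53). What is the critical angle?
θc = arcsin(n₂/n₁) = 54.9°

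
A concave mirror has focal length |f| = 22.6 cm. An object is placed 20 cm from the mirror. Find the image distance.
f = +22.6 cm (concave); 1/di = 1/f − 1/do → di = -173.8 cm (virtual image, behind mirror)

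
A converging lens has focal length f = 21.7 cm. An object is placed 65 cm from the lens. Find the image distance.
1/di = 1/f − 1/do → di = 32.58 cm (real image)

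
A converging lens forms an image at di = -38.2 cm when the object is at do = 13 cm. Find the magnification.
M = −di/do = 2.938 (upright image)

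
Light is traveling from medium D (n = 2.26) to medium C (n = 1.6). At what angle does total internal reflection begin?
θc = arcsin(n₂/n₁) = 45.07°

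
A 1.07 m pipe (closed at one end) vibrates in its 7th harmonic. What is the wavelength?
λₙ = 4L/n = 0.6114 m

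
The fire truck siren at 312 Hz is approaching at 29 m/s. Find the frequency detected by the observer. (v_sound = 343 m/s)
f_obs = f·v/(v − v_s) = 340.8 Hz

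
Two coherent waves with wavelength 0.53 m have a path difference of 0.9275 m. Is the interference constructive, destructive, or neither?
neither (partial) — path difference = 1.75λ, neither a whole number of wavelengths nor an odd multiple of λ/2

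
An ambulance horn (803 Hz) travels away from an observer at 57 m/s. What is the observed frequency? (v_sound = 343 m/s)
f_obs = f·v/(v + v_s) = 688.6 Hz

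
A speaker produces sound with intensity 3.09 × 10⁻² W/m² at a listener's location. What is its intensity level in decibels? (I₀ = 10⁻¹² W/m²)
β = 10·log₁₀(I/I₀) = 104.9 dB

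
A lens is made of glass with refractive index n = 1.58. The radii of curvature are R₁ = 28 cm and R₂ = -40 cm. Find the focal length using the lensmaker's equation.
1/f = (n − 1)(1/R₁ − 1/R₂) → f = 28.4 cm (converging lens)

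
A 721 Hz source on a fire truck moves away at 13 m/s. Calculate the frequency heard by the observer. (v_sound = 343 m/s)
f_obs = f·v/(v + v_s) = 694.7 Hz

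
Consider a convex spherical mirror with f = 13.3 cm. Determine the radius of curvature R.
R = 2|f| = 26.6 cm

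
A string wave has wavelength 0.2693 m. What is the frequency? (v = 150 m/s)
f = v/λ = 557 Hz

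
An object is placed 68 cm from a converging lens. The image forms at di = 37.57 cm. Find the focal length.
1/f = 1/do + 1/di → f = 24.2 cm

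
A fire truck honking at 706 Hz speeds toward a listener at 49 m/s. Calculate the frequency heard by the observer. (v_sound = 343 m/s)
f_obs = f·v/(v − v_s) = 823.7 Hz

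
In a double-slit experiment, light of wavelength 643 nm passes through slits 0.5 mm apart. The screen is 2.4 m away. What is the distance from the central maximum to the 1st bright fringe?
y = mλL/d = 3.086 mm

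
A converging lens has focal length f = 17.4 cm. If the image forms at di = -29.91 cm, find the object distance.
1/do = 1/f − 1/di → do = 11 cm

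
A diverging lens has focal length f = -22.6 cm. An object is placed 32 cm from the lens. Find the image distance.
1/di = 1/f − 1/do → di = -13.25 cm (virtual image)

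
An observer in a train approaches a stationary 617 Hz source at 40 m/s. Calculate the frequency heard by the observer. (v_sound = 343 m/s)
f_obs = f·(v + v_o)/v = 689 Hz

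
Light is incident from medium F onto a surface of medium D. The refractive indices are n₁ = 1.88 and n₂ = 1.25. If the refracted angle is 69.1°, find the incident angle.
sin θ₁ = (n₂/n₁)·sin θ₂ → θ₁ = 38.4°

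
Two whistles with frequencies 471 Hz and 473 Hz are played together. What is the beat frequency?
2 Hz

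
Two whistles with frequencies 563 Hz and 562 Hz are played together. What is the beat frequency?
1 Hz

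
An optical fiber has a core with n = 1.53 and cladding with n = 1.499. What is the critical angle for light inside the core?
θc = arcsin(n_cladding/n_core) = 78.45°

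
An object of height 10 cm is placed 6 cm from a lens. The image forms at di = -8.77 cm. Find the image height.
hi = (-di/do) × ho = 14.62 cm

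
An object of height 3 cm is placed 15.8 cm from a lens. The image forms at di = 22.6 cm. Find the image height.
hi = (-di/do) × ho = -4.291 cm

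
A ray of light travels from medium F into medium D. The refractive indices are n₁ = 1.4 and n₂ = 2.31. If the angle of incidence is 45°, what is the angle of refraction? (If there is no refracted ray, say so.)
sin θ₂ = (n₁/n₂)·sin θ₁ = 0.4285 → θ₂ = 25.38°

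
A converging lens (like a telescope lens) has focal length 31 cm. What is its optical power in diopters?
P = 1/f = 3.226 D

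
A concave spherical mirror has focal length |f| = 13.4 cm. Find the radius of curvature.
R = 2|f| = 26.8 cm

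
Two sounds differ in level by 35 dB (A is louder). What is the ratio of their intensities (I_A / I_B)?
I_A/I_B = 10^(Δβ/10) = 3162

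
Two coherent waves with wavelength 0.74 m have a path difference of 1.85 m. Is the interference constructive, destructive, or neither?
destructive — path difference = 2.5λ, an odd multiple of λ/2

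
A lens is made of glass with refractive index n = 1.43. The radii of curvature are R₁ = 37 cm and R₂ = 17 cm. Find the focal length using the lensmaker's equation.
1/f = (n − 1)(1/R₁ − 1/R₂) → f = -73.14 cm (diverging lens)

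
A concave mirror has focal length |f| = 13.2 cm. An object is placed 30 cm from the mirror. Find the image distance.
f = +13.2 cm (concave); 1/di = 1/f − 1/do → di = 23.57 cm (real image, in front of mirror)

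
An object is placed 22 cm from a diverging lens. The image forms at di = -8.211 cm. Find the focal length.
1/f = 1/do + 1/di → f = -13.1 cm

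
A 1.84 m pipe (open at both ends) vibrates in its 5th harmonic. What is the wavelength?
λₙ = 2L/n = 0.736 m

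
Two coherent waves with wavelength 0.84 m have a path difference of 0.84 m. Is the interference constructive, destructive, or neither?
constructive — path difference = 1λ, a whole number of wavelengths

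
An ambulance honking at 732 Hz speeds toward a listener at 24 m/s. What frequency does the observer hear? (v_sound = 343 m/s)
f_obs = f·v/(v − v_s) = 787.1 Hz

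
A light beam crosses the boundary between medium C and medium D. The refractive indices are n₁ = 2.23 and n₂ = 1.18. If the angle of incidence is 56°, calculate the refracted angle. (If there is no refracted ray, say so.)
sin θ₂ = (n₁/n₂)·sin θ₁ = 1.567 > 1, so there is no refracted ray — the light undergoes total internal reflection.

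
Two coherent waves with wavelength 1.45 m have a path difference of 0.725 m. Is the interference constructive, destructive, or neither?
destructive — path difference = 0.5λ, an odd multiple of λ/2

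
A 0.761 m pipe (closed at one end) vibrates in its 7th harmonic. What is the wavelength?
λₙ = 4L/n = 0.4349 m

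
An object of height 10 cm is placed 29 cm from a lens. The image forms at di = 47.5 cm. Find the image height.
hi = (-di/do) × ho = -16.38 cm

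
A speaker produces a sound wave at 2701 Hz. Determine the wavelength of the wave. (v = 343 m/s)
λ = v/f = 0.127 m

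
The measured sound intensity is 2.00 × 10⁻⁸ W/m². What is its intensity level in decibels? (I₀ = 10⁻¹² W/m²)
β = 10·log₁₀(I/I₀) = 43.01 dB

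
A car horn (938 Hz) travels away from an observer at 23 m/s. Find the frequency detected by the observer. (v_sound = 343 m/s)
f_obs = f·v/(v + v_s) = 879.1 Hz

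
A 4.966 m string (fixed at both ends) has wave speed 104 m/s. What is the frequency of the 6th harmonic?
fₙ = nv/(2L) = 62.83 Hz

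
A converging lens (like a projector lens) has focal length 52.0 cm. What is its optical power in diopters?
P = 1/f = 1.923 D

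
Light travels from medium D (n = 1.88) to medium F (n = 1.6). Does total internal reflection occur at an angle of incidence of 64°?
θc = arcsin(n₂/n₁) = 58.33°; 64° > θc, so yes — total internal reflection.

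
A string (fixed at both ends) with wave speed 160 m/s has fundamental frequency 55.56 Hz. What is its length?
L = v/(2f₁) = 1.44 m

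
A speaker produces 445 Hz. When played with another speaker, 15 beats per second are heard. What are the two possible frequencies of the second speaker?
f₂ = 445 ± 15 Hz → 460 Hz or 430 Hz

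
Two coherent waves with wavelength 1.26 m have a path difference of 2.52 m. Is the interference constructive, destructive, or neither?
constructive — path difference = 2λ, a whole number of wavelengths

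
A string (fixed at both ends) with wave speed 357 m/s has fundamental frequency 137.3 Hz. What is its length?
L = v/(2f₁) = 1.3 m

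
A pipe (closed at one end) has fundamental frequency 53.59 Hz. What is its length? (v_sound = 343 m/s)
L = v/(4f₁) = 1.6 m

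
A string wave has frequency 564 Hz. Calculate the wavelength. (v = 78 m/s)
λ = v/f = 0.1383 m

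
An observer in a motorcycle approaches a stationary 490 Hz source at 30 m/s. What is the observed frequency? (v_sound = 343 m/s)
f_obs = f·(v + v_o)/v = 532.9 Hz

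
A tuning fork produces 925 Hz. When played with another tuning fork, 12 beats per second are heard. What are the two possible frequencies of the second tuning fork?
f₂ = 925 ± 12 Hz → 937 Hz or 913 Hz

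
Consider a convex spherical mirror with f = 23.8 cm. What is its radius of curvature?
R = 2|f| = 47.6 cm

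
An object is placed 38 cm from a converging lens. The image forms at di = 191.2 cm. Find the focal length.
1/f = 1/do + 1/di → f = 31.7 cm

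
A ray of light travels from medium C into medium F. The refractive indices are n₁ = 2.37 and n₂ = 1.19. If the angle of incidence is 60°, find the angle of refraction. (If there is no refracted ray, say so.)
sin θ₂ = (n₁/n₂)·sin θ₁ = 1.725 > 1, so there is no refracted ray — the light undergoes total internal reflection.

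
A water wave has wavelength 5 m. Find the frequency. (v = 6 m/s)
f = v/λ = 1.2 Hz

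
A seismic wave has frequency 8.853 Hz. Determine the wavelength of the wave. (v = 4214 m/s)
λ = v/f = 476 m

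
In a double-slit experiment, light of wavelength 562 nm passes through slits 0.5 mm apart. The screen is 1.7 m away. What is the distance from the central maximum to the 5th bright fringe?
y = mλL/d = 9.554 mm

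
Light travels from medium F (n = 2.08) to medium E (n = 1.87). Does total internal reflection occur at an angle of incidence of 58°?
θc = arcsin(n₂/n₁) = 64.03°; 58° < θc, so no — the ray refracts.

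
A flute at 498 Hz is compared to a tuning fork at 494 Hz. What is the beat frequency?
4 Hz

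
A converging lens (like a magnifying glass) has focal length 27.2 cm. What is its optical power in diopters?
P = 1/f = 3.676 D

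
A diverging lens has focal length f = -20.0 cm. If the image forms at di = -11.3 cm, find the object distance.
1/do = 1/f − 1/di → do = 25.98 cm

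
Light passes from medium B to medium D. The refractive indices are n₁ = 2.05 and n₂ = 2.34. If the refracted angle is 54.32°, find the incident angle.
sin θ₁ = (n₂/n₁)·sin θ₂ → θ₁ = 68°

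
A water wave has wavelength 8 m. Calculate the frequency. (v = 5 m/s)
f = v/λ = 0.625 Hz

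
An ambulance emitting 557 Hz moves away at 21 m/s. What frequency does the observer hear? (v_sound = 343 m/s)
f_obs = f·v/(v + v_s) = 524.9 Hz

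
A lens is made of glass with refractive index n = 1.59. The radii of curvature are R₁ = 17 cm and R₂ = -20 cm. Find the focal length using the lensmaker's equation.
1/f = (n − 1)(1/R₁ − 1/R₂) → f = 15.57 cm (converging lens)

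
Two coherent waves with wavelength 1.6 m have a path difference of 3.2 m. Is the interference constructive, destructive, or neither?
constructive — path difference = 2λ, a whole number of wavelengths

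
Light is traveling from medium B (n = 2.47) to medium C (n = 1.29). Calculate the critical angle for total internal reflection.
θc = arcsin(n₂/n₁) = 31.48°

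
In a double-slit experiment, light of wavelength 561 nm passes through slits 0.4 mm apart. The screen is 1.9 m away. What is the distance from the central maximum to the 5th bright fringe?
y = mλL/d = 13.32 mm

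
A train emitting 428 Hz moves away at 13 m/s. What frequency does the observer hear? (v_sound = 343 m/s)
f_obs = f·v/(v + v_s) = 412.4 Hz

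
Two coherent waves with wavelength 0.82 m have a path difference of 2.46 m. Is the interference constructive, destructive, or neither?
constructive — path difference = 3λ, a whole number of wavelengths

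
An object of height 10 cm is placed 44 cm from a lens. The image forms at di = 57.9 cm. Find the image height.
hi = (-di/do) × ho = -13.16 cm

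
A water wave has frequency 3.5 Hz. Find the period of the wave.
T = 1/f = 0.2857 s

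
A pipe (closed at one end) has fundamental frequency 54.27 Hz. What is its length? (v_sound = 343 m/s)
L = v/(4f₁) = 1.58 m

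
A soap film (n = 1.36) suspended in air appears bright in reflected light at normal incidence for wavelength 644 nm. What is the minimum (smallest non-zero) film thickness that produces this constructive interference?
2nt = (m − ½)λ with m = 1 → t = (m − ½)λ/(2n) = 118.4 nm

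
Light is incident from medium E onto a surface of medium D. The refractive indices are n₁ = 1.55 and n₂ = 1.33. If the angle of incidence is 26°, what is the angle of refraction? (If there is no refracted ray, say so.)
sin θ₂ = (n₁/n₂)·sin θ₁ = 0.5109 → θ₂ = 30.72°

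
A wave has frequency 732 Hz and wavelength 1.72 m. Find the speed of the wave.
v = fλ = 1259 m/s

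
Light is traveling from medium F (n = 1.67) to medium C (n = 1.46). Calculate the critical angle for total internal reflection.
θc = arcsin(n₂/n₁) = 60.96°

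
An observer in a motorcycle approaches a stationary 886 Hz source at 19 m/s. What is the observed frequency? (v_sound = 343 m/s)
f_obs = f·(v + v_o)/v = 935.1 Hz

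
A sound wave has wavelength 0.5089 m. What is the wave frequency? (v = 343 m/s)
f = v/λ = 674 Hz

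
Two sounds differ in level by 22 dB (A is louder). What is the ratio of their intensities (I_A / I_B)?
I_A/I_B = 10^(Δβ/10) = 158.5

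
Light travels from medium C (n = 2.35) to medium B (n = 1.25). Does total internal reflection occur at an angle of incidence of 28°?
θc = arcsin(n₂/n₁) = 32.13°; 28° < θc, so no — the ray refracts.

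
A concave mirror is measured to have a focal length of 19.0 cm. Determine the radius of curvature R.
R = 2|f| = 38 cm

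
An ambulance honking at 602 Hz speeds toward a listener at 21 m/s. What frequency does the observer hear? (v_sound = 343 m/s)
f_obs = f·v/(v − v_s) = 641.3 Hz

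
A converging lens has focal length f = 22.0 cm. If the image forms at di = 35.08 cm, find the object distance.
1/do = 1/f − 1/di → do = 59 cm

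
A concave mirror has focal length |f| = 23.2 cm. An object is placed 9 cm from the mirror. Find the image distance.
f = +23.2 cm (concave); 1/di = 1/f − 1/do → di = -14.7 cm (virtual image, behind mirror)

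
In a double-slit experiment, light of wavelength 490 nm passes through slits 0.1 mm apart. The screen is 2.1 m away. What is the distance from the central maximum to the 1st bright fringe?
y = mλL/d = 10.29 mm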